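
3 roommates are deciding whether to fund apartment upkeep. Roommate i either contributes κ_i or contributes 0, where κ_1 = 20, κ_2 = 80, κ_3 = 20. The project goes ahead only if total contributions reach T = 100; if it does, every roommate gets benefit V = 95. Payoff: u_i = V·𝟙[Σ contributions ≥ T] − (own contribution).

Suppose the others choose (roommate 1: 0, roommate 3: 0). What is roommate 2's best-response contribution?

0

Others' total = 0. Even contributing 80 gives 80 < 100: no benefit either way.
Best response: 0.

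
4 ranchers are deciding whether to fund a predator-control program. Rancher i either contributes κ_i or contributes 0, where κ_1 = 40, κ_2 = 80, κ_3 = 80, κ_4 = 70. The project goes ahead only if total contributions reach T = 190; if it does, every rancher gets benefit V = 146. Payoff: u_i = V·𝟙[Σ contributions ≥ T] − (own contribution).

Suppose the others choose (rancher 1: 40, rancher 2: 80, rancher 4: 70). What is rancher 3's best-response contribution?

0

Others' total = 190 ≥ 190; contributing adds cost 80 for no extra benefit.
Best response: 0.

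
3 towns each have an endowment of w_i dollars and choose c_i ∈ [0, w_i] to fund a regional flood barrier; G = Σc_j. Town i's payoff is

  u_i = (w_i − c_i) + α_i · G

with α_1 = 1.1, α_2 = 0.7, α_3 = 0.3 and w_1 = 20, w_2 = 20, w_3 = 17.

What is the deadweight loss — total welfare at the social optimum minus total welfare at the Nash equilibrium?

∂u_i/∂c_i = α_i − 1, so town i contributes w_i if α_i > 1, else 0.
α_i > 1 for i ∈ {1}; NE contributions (20, 0, 0), G = 20.
W^NE = Σw_i − G^NE + (Σα_i)·G^NE = 57 + 1.1·20 = 79.
Planner: ∂(Σu_j)/∂c_i = Σα_j − 1 = 1.1 > 0, so everyone contributes w_i; G^SO = 57, W^SO = 57 + 1.1·57 = 119.7.
Deadweight loss = 40.7.

40.7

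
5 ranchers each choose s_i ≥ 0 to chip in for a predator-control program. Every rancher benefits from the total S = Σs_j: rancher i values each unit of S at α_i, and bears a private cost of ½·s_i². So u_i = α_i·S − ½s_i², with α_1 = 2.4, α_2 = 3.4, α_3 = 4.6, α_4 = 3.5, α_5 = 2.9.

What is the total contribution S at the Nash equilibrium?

Rancher i's FOC: ∂u_i/∂s_i = α_i − s_i = 0, so s_i* = α_i.
NE contributions = (2.4, 3.4, 4.6, 3.5, 2.9); S = 16.8.

16.8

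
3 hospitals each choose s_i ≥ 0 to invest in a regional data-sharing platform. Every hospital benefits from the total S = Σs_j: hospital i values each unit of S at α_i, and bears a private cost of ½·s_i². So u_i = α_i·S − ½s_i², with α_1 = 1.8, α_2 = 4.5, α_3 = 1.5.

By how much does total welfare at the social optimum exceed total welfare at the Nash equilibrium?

Hospital i's FOC: ∂u_i/∂s_i = α_i − s_i = 0, so s_i* = α_i.
NE contributions = (1.8, 4.5, 1.5); S = 7.8.
W^NE = (Σα)·S − ½Σα_i² = 7.8² − ½·25.74 = 47.97.
Planner sets s_i = Σα_j = 7.8 for every i, so S^SO = 3·7.8 = 23.4.
W^SO = (Σα)·S^SO − ½·3·(Σα)² = (3/2)·7.8² = 91.26.
Deadweight loss = W^SO − W^NE = 43.29.

43.29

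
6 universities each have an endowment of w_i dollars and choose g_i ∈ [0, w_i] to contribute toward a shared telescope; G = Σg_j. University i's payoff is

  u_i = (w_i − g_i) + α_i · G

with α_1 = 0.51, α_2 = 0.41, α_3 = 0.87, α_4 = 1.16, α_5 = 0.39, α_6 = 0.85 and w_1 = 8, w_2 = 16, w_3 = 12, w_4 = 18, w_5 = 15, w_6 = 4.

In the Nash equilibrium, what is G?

∂u_i/∂g_i = α_i − 1, so university i contributes w_i if α_i > 1, else 0.
α_i > 1 for i ∈ {4}; NE contributions (0, 0, 0, 18, 0, 0), G = 18.

18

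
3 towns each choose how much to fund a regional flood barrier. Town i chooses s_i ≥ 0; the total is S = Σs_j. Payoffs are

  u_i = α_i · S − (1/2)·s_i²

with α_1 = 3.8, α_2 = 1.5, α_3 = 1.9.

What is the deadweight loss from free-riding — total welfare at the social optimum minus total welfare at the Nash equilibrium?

Town i's FOC: ∂u_i/∂s_i = α_i − s_i = 0, so s_i* = α_i.
NE contributions = (3.8, 1.5, 1.9); S = 7.2.
W^NE = (Σα)·S − ½Σα_i² = 7.2² − ½·20.3 = 41.69.
Planner sets s_i = Σα_j = 7.2 for every i, so S^SO = 3·7.2 = 21.6.
W^SO = (Σα)·S^SO − ½·3·(Σα)² = (3/2)·7.2² = 77.76.
Deadweight loss = W^SO − W^NE = 36.07.

36.07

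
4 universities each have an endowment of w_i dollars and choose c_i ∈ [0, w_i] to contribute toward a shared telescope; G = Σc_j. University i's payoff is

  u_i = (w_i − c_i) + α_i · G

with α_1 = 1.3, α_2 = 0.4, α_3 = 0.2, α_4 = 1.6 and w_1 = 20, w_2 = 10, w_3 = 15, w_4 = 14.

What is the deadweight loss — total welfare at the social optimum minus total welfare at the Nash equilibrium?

∂u_i/∂c_i = α_i − 1, so university i contributes w_i if α_i > 1, else 0.
α_i > 1 for i ∈ {1, 4}; NE contributions (20, 0, 0, 14), G = 34.
W^NE = Σw_i − G^NE + (Σα_i)·G^NE = 59 + 2.5·34 = 144.
Planner: ∂(Σu_j)/∂c_i = Σα_j − 1 = 2.5 > 0, so everyone contributes w_i; G^SO = 59, W^SO = 59 + 2.5·59 = 206.5.
Deadweight loss = 62.5.

62.5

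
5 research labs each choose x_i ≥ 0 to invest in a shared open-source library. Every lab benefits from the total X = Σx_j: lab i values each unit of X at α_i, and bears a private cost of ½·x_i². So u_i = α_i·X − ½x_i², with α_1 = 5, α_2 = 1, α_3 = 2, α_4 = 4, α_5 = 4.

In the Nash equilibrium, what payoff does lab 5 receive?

56

Lab i's FOC: ∂u_i/∂x_i = α_i − x_i = 0, so x_i* = α_i.
NE contributions = (5, 1, 2, 4, 4); X = 16.
u_5 = α_5·X − ½·(x_5)² = 4·16 − ½·4² = 56.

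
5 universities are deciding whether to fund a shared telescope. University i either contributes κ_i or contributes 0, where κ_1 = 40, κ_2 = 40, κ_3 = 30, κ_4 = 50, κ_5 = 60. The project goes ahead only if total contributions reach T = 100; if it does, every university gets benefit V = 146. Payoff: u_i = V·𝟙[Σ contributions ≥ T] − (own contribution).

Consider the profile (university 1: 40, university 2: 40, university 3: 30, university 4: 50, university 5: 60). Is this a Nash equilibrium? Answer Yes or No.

Total = 220 ≥ 100: provided.
University 1 (pledges 40, payoff 106): dropping to 0 → total 180, payoff 146. Profitable deviation.

No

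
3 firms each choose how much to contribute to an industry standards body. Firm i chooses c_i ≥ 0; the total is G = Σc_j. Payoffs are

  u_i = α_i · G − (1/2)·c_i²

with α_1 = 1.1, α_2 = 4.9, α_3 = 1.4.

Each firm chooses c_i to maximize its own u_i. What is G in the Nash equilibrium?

Firm i's FOC: ∂u_i/∂c_i = α_i − c_i = 0, so c_i* = α_i.
NE contributions = (1.1, 4.9, 1.4); G = 7.4.

7.4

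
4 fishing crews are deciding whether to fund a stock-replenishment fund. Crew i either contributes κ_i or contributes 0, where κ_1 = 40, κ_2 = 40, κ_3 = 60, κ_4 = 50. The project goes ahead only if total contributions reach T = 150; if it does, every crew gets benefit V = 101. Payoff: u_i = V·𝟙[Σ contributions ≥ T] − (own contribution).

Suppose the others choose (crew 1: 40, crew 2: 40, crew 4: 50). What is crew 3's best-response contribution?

60

Others' total = 130. Contributing 60 brings total to 190 ≥ 150: gain V − κ_3 = 41.
Best response: 60.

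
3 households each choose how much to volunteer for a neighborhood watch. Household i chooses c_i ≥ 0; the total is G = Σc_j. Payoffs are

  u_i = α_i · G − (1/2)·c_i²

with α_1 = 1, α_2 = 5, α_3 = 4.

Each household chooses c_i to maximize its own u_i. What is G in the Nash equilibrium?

10

Household i's FOC: ∂u_i/∂c_i = α_i − c_i = 0, so c_i* = α_i.
NE contributions = (1, 5, 4); G = 10.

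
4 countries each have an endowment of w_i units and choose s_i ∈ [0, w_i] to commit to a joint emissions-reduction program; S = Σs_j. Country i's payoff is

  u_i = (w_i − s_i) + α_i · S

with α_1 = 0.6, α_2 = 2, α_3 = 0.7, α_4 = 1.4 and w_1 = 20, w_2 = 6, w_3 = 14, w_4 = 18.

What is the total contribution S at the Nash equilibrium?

∂u_i/∂s_i = α_i − 1, so country i contributes w_i if α_i > 1, else 0.
α_i > 1 for i ∈ {2, 4}; NE contributions (0, 6, 0, 18), S = 24.

24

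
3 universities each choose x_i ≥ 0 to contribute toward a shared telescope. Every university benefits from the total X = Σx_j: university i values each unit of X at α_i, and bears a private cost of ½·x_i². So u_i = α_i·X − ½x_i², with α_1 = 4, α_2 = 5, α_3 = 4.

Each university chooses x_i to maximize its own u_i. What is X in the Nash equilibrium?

13

University i's FOC: ∂u_i/∂x_i = α_i − x_i = 0, so x_i* = α_i.
NE contributions = (4, 5, 4); X = 13.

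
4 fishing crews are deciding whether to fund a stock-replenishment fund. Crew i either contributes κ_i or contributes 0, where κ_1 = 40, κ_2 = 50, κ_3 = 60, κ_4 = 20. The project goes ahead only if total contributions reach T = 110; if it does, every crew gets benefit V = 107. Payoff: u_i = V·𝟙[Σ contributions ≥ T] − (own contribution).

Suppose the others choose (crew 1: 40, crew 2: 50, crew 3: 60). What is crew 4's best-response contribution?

Others' total = 150 ≥ 110; contributing adds cost 20 for no extra benefit.
Best response: 0.

0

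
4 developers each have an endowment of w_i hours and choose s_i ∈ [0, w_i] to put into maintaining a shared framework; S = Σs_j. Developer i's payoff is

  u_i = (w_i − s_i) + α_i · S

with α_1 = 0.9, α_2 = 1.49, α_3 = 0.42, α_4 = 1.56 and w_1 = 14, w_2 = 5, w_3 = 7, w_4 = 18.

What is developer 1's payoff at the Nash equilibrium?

∂u_i/∂s_i = α_i − 1, so developer i contributes w_i if α_i > 1, else 0.
α_i > 1 for i ∈ {2, 4}; NE contributions (0, 5, 0, 18), S = 23.
u_1 = (14 − 0) + 0.9·23 = 34.7.

34.7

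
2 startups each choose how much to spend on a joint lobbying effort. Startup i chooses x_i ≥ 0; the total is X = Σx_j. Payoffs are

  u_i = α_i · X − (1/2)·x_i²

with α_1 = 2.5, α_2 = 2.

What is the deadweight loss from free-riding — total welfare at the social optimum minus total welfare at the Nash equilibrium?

Startup i's FOC: ∂u_i/∂x_i = α_i − x_i = 0, so x_i* = α_i.
NE contributions = (2.5, 2); X = 4.5.
W^NE = (Σα)·X − ½Σα_i² = 4.5² − ½·10.25 = 15.125.
Planner sets x_i = Σα_j = 4.5 for every i, so X^SO = 2·4.5 = 9.
W^SO = (Σα)·X^SO − ½·2·(Σα)² = (2/2)·4.5² = 20.25.
Deadweight loss = W^SO − W^NE = 5.125.

5.125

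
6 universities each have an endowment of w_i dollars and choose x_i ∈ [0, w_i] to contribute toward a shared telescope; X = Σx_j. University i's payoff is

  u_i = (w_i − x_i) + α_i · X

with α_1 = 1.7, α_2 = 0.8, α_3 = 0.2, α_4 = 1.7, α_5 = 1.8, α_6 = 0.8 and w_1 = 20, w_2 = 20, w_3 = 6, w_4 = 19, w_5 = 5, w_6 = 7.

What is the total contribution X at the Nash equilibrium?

44

∂u_i/∂x_i = α_i − 1, so university i contributes w_i if α_i > 1, else 0.
α_i > 1 for i ∈ {1, 4, 5}; NE contributions (20, 0, 0, 19, 5, 0), X = 44.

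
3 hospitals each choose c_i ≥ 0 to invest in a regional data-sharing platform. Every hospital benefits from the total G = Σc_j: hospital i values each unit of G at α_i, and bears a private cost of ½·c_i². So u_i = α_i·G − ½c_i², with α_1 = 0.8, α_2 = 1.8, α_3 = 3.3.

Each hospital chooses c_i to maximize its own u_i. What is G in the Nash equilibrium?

5.9

Hospital i's FOC: ∂u_i/∂c_i = α_i − c_i = 0, so c_i* = α_i.
NE contributions = (0.8, 1.8, 3.3); G = 5.9.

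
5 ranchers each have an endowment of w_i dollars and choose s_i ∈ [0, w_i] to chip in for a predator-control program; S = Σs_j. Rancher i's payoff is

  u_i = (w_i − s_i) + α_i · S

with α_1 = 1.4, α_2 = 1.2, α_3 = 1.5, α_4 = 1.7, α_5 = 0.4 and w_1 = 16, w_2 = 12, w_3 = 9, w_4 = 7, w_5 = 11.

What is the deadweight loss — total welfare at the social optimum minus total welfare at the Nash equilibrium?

57.2

∂u_i/∂s_i = α_i − 1, so rancher i contributes w_i if α_i > 1, else 0.
α_i > 1 for i ∈ {1, 2, 3, 4}; NE contributions (16, 12, 9, 7, 0), S = 44.
W^NE = Σw_i − S^NE + (Σα_i)·S^NE = 55 + 5.2·44 = 283.8.
Planner: ∂(Σu_j)/∂s_i = Σα_j − 1 = 5.2 > 0, so everyone contributes w_i; S^SO = 55, W^SO = 55 + 5.2·55 = 341.
Deadweight loss = 57.2.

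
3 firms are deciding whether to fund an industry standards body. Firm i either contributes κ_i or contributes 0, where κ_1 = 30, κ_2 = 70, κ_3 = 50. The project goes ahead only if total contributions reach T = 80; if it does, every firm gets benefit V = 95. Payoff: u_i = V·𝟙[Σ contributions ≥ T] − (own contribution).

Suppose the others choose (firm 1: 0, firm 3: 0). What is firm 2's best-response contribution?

Others' total = 0. Even contributing 70 gives 70 < 80: no benefit either way.
Best response: 0.

0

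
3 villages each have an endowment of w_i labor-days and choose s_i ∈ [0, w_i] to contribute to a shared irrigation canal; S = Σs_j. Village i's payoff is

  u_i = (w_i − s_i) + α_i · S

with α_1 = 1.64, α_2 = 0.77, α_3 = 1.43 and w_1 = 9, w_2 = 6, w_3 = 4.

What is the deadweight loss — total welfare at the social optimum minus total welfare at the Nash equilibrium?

17.04

∂u_i/∂s_i = α_i − 1, so village i contributes w_i if α_i > 1, else 0.
α_i > 1 for i ∈ {1, 3}; NE contributions (9, 0, 4), S = 13.
W^NE = Σw_i − S^NE + (Σα_i)·S^NE = 19 + 2.84·13 = 55.92.
Planner: ∂(Σu_j)/∂s_i = Σα_j − 1 = 2.84 > 0, so everyone contributes w_i; S^SO = 19, W^SO = 19 + 2.84·19 = 72.96.
Deadweight loss = 17.04.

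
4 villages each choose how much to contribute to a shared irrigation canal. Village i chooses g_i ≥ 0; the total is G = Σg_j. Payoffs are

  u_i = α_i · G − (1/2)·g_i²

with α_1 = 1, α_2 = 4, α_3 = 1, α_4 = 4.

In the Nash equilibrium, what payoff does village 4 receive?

32

Village i's FOC: ∂u_i/∂g_i = α_i − g_i = 0, so g_i* = α_i.
NE contributions = (1, 4, 1, 4); G = 10.
u_4 = α_4·G − ½·(g_4)² = 4·10 − ½·4² = 32.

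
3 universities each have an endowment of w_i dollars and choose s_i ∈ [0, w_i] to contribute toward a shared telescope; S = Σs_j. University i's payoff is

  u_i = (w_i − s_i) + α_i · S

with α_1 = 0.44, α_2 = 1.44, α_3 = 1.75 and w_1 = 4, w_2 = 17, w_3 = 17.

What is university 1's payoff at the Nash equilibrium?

18.96

∂u_i/∂s_i = α_i − 1, so university i contributes w_i if α_i > 1, else 0.
α_i > 1 for i ∈ {2, 3}; NE contributions (0, 17, 17), S = 34.
u_1 = (4 − 0) + 0.44·34 = 18.96.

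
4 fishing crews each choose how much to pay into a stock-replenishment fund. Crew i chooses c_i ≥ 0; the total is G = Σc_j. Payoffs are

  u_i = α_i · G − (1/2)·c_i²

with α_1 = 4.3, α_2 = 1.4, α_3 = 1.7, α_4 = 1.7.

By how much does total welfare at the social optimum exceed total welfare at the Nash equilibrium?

Crew i's FOC: ∂u_i/∂c_i = α_i − c_i = 0, so c_i* = α_i.
NE contributions = (4.3, 1.4, 1.7, 1.7); G = 9.1.
W^NE = (Σα)·G − ½Σα_i² = 9.1² − ½·26.23 = 69.695.
Planner sets c_i = Σα_j = 9.1 for every i, so G^SO = 4·9.1 = 36.4.
W^SO = (Σα)·G^SO − ½·4·(Σα)² = (4/2)·9.1² = 165.62.
Deadweight loss = W^SO − W^NE = 95.925.

95.925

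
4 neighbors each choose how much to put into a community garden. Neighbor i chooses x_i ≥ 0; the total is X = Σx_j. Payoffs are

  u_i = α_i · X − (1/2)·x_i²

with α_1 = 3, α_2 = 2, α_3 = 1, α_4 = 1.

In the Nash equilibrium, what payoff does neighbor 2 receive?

Neighbor i's FOC: ∂u_i/∂x_i = α_i − x_i = 0, so x_i* = α_i.
NE contributions = (3, 2, 1, 1); X = 7.
u_2 = α_2·X − ½·(x_2)² = 2·7 − ½·2² = 12.

12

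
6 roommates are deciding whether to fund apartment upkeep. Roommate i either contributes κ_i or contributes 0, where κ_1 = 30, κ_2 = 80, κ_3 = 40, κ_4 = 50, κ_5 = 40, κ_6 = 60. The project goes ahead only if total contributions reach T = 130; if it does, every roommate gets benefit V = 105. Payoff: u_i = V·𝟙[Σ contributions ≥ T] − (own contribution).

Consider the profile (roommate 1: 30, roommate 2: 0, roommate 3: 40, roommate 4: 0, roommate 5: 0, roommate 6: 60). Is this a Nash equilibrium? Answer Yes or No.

Yes

Total = 130 ≥ 130: provided.
Roommate 1 (pledges 30, payoff 75): dropping to 0 → total 100, payoff 0. No gain.
Roommate 2 (pledges 0, payoff 105): pledging 80 → total 210, payoff 25. No gain.
Roommate 3 (pledges 40, payoff 65): dropping to 0 → total 90, payoff 0. No gain.
Roommate 4 (pledges 0, payoff 105): pledging 50 → total 180, payoff 55. No gain.
Roommate 5 (pledges 0, payoff 105): pledging 40 → total 170, payoff 65. No gain.
Roommate 6 (pledges 60, payoff 45): dropping to 0 → total 70, payoff 0. No gain.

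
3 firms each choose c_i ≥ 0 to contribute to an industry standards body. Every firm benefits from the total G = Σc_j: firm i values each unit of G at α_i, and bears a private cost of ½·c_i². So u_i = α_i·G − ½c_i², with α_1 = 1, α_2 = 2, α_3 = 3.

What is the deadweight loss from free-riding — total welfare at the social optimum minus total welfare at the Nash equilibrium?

Firm i's FOC: ∂u_i/∂c_i = α_i − c_i = 0, so c_i* = α_i.
NE contributions = (1, 2, 3); G = 6.
W^NE = (Σα)·G − ½Σα_i² = 6² − ½·14 = 29.
Planner sets c_i = Σα_j = 6 for every i, so G^SO = 3·6 = 18.
W^SO = (Σα)·G^SO − ½·3·(Σα)² = (3/2)·6² = 54.
Deadweight loss = W^SO − W^NE = 25.

25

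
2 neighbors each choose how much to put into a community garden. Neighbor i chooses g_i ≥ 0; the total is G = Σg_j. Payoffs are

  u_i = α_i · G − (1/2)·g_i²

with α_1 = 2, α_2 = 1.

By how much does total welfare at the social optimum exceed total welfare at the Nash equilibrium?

2.5

Neighbor i's FOC: ∂u_i/∂g_i = α_i − g_i = 0, so g_i* = α_i.
NE contributions = (2, 1); G = 3.
W^NE = (Σα)·G − ½Σα_i² = 3² − ½·5 = 6.5.
Planner sets g_i = Σα_j = 3 for every i, so G^SO = 2·3 = 6.
W^SO = (Σα)·G^SO − ½·2·(Σα)² = (2/2)·3² = 9.
Deadweight loss = W^SO − W^NE = 2.5.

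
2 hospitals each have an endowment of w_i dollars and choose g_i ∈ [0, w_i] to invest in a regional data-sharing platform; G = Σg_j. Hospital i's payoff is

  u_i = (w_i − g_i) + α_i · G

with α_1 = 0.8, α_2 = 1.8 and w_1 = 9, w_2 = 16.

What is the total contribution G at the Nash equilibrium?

16

∂u_i/∂g_i = α_i − 1, so hospital i contributes w_i if α_i > 1, else 0.
α_i > 1 for i ∈ {2}; NE contributions (0, 16), G = 16.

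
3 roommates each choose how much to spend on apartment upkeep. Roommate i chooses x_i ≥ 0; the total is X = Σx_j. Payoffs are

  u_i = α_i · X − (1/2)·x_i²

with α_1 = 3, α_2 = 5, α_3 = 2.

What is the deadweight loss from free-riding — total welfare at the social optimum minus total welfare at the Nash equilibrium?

Roommate i's FOC: ∂u_i/∂x_i = α_i − x_i = 0, so x_i* = α_i.
NE contributions = (3, 5, 2); X = 10.
W^NE = (Σα)·X − ½Σα_i² = 10² − ½·38 = 81.
Planner sets x_i = Σα_j = 10 for every i, so X^SO = 3·10 = 30.
W^SO = (Σα)·X^SO − ½·3·(Σα)² = (3/2)·10² = 150.
Deadweight loss = W^SO − W^NE = 69.

69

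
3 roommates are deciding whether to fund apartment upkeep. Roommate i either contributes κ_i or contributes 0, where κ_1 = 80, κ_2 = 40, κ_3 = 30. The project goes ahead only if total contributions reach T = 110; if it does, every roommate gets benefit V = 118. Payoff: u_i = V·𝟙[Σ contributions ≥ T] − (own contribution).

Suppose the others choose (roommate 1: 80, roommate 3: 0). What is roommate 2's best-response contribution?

Others' total = 80. Contributing 40 brings total to 120 ≥ 110: gain V − κ_2 = 78.
Best response: 40.

40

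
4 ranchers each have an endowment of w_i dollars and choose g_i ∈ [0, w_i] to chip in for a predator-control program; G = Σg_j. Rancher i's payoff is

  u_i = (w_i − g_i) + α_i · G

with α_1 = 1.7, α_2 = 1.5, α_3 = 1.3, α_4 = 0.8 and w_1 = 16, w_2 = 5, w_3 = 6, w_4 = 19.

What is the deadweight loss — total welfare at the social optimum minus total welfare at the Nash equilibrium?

∂u_i/∂g_i = α_i − 1, so rancher i contributes w_i if α_i > 1, else 0.
α_i > 1 for i ∈ {1, 2, 3}; NE contributions (16, 5, 6, 0), G = 27.
W^NE = Σw_i − G^NE + (Σα_i)·G^NE = 46 + 4.3·27 = 162.1.
Planner: ∂(Σu_j)/∂g_i = Σα_j − 1 = 4.3 > 0, so everyone contributes w_i; G^SO = 46, W^SO = 46 + 4.3·46 = 243.8.
Deadweight loss = 81.7.

81.7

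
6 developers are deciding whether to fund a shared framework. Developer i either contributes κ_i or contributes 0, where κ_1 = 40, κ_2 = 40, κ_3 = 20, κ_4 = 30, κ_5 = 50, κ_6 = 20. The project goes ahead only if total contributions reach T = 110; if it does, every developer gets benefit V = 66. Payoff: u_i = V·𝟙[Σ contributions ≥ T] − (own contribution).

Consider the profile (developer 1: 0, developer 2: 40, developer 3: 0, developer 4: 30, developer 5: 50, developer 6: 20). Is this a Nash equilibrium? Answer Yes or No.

No

Total = 140 ≥ 110: provided.
Developer 1 (pledges 0, payoff 66): pledging 40 → total 180, payoff 26. No gain.
Developer 2 (pledges 40, payoff 26): dropping to 0 → total 100, payoff 0. No gain.
Developer 3 (pledges 0, payoff 66): pledging 20 → total 160, payoff 46. No gain.
Developer 4 (pledges 30, payoff 36): dropping to 0 → total 110, payoff 66. Profitable deviation.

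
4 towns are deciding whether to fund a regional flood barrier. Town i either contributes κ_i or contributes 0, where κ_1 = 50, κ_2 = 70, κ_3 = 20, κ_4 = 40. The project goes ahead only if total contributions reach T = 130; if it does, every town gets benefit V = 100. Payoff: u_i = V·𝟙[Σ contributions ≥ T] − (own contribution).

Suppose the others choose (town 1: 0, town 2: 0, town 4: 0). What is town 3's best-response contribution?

Others' total = 0. Even contributing 20 gives 20 < 130: no benefit either way.
Best response: 0.

0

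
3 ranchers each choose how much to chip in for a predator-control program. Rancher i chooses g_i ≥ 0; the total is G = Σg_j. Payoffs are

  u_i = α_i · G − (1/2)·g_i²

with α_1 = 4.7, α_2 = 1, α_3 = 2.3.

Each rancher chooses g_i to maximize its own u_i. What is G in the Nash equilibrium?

Rancher i's FOC: ∂u_i/∂g_i = α_i − g_i = 0, so g_i* = α_i.
NE contributions = (4.7, 1, 2.3); G = 8.

8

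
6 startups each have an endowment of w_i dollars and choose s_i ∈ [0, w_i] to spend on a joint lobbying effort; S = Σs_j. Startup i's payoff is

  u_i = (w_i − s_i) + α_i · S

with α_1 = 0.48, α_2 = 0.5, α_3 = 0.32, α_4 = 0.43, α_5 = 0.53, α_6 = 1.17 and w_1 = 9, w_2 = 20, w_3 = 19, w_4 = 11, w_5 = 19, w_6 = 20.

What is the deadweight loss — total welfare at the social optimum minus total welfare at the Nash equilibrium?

∂u_i/∂s_i = α_i − 1, so startup i contributes w_i if α_i > 1, else 0.
α_i > 1 for i ∈ {6}; NE contributions (0, 0, 0, 0, 0, 20), S = 20.
W^NE = Σw_i − S^NE + (Σα_i)·S^NE = 98 + 2.43·20 = 146.6.
Planner: ∂(Σu_j)/∂s_i = Σα_j − 1 = 2.43 > 0, so everyone contributes w_i; S^SO = 98, W^SO = 98 + 2.43·98 = 336.14.
Deadweight loss = 189.54.

189.54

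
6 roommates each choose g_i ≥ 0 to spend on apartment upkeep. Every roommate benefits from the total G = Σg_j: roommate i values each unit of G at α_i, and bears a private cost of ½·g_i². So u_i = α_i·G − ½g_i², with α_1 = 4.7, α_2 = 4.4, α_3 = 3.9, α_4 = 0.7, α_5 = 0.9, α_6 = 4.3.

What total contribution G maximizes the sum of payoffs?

Planner FOC: ∂(Σu_j)/∂g_i = (Σα_j) − g_i = 0, so g_i^SO = Σα_j = 18.9 for every i; G^SO = 113.4.

113.4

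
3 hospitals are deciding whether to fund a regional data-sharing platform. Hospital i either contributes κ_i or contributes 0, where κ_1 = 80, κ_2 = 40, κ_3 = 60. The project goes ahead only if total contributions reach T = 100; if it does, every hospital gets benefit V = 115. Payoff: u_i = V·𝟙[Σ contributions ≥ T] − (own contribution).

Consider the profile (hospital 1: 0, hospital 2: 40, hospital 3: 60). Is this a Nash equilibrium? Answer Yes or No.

Total = 100 ≥ 100: provided.
Hospital 1 (pledges 0, payoff 115): pledging 80 → total 180, payoff 35. No gain.
Hospital 2 (pledges 40, payoff 75): dropping to 0 → total 60, payoff 0. No gain.
Hospital 3 (pledges 60, payoff 55): dropping to 0 → total 40, payoff 0. No gain.

Yes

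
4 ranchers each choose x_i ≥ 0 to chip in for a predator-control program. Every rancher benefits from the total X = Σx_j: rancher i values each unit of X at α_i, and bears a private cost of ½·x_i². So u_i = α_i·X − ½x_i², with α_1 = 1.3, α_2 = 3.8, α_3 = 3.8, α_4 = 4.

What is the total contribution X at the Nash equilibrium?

12.9

Rancher i's FOC: ∂u_i/∂x_i = α_i − x_i = 0, so x_i* = α_i.
NE contributions = (1.3, 3.8, 3.8, 4); X = 12.9.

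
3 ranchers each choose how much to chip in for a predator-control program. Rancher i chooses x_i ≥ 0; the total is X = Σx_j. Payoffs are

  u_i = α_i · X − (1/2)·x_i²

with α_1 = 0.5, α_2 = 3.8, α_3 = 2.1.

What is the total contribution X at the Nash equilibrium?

Rancher i's FOC: ∂u_i/∂x_i = α_i − x_i = 0, so x_i* = α_i.
NE contributions = (0.5, 3.8, 2.1); X = 6.4.

6.4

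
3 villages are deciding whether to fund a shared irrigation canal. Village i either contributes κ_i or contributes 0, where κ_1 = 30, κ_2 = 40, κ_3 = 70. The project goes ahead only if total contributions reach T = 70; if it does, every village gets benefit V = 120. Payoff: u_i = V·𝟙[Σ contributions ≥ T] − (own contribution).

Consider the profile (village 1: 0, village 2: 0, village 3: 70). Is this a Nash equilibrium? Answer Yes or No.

Total = 70 ≥ 70: provided.
Village 1 (pledges 0, payoff 120): pledging 30 → total 100, payoff 90. No gain.
Village 2 (pledges 0, payoff 120): pledging 40 → total 110, payoff 80. No gain.
Village 3 (pledges 70, payoff 50): dropping to 0 → total 0, payoff 0. No gain.

Yes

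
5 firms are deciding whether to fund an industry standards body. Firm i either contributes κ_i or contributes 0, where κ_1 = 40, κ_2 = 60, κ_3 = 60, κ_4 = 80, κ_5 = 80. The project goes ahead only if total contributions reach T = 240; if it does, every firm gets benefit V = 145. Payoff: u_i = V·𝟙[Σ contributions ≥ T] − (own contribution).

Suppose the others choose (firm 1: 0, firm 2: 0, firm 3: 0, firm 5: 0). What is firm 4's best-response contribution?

0

Others' total = 0. Even contributing 80 gives 80 < 240: no benefit either way.
Best response: 0.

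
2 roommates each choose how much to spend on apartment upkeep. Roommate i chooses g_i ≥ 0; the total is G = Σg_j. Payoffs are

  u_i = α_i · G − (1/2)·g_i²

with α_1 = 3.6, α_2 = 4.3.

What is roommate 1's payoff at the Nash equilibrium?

Roommate i's FOC: ∂u_i/∂g_i = α_i − g_i = 0, so g_i* = α_i.
NE contributions = (3.6, 4.3); G = 7.9.
u_1 = α_1·G − ½·(g_1)² = 3.6·7.9 − ½·3.6² = 21.96.

21.96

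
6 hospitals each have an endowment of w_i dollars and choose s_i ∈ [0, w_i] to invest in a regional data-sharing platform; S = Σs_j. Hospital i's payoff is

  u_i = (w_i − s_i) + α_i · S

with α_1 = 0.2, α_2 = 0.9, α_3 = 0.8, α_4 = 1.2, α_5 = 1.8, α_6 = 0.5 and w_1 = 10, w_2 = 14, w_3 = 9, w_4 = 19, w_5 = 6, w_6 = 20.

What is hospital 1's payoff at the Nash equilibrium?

∂u_i/∂s_i = α_i − 1, so hospital i contributes w_i if α_i > 1, else 0.
α_i > 1 for i ∈ {4, 5}; NE contributions (0, 0, 0, 19, 6, 0), S = 25.
u_1 = (10 − 0) + 0.2·25 = 15.

15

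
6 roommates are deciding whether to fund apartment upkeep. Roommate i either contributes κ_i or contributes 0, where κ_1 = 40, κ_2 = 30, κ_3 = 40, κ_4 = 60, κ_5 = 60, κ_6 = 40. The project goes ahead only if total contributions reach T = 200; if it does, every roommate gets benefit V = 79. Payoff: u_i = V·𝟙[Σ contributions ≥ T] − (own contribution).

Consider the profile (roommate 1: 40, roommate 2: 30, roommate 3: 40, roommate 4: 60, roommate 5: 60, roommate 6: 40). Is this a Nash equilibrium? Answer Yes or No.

No

Total = 270 ≥ 200: provided.
Roommate 1 (pledges 40, payoff 39): dropping to 0 → total 230, payoff 79. Profitable deviation.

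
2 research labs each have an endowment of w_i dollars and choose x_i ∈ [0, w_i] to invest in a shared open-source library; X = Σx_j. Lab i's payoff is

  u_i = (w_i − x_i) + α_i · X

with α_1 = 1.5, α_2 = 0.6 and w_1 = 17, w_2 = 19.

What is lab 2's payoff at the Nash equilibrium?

29.2

∂u_i/∂x_i = α_i − 1, so lab i contributes w_i if α_i > 1, else 0.
α_i > 1 for i ∈ {1}; NE contributions (17, 0), X = 17.
u_2 = (19 − 0) + 0.6·17 = 29.2.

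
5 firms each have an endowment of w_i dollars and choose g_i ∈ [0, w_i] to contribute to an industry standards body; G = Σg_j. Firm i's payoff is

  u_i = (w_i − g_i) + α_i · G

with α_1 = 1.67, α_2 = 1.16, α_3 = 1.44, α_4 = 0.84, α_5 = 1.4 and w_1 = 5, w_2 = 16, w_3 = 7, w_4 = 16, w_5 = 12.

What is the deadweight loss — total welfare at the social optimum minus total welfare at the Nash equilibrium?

88.16

∂u_i/∂g_i = α_i − 1, so firm i contributes w_i if α_i > 1, else 0.
α_i > 1 for i ∈ {1, 2, 3, 5}; NE contributions (5, 16, 7, 0, 12), G = 40.
W^NE = Σw_i − G^NE + (Σα_i)·G^NE = 56 + 5.51·40 = 276.4.
Planner: ∂(Σu_j)/∂g_i = Σα_j − 1 = 5.51 > 0, so everyone contributes w_i; G^SO = 56, W^SO = 56 + 5.51·56 = 364.56.
Deadweight loss = 88.16.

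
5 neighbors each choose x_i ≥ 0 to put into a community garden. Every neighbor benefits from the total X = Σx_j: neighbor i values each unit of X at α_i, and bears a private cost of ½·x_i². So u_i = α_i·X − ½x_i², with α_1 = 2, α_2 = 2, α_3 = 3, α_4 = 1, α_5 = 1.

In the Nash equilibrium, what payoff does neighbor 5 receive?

Neighbor i's FOC: ∂u_i/∂x_i = α_i − x_i = 0, so x_i* = α_i.
NE contributions = (2, 2, 3, 1, 1); X = 9.
u_5 = α_5·X − ½·(x_5)² = 1·9 − ½·1² = 8.5.

8.5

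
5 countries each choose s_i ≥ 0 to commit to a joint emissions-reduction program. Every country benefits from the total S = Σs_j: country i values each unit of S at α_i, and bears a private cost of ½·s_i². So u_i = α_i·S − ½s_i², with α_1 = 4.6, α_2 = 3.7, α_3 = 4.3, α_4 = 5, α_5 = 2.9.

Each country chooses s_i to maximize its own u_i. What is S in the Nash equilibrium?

Country i's FOC: ∂u_i/∂s_i = α_i − s_i = 0, so s_i* = α_i.
NE contributions = (4.6, 3.7, 4.3, 5, 2.9); S = 20.5.

20.5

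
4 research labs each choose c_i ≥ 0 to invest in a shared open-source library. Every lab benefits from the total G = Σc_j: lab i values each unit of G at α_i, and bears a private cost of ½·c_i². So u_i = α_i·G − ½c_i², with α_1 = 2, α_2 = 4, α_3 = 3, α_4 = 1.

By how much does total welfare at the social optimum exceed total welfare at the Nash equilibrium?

115

Lab i's FOC: ∂u_i/∂c_i = α_i − c_i = 0, so c_i* = α_i.
NE contributions = (2, 4, 3, 1); G = 10.
W^NE = (Σα)·G − ½Σα_i² = 10² − ½·30 = 85.
Planner sets c_i = Σα_j = 10 for every i, so G^SO = 4·10 = 40.
W^SO = (Σα)·G^SO − ½·4·(Σα)² = (4/2)·10² = 200.
Deadweight loss = W^SO − W^NE = 115.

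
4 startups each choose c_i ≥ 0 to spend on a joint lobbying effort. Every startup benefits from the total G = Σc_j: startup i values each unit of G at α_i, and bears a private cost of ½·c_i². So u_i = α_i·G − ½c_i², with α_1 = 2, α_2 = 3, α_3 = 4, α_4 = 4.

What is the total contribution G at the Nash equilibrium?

13

Startup i's FOC: ∂u_i/∂c_i = α_i − c_i = 0, so c_i* = α_i.
NE contributions = (2, 3, 4, 4); G = 13.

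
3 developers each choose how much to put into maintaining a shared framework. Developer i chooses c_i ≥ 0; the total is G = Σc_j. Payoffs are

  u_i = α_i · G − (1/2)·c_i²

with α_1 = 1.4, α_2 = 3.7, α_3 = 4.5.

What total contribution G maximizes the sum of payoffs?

28.8

Planner FOC: ∂(Σu_j)/∂c_i = (Σα_j) − c_i = 0, so c_i^SO = Σα_j = 9.6 for every i; G^SO = 28.8.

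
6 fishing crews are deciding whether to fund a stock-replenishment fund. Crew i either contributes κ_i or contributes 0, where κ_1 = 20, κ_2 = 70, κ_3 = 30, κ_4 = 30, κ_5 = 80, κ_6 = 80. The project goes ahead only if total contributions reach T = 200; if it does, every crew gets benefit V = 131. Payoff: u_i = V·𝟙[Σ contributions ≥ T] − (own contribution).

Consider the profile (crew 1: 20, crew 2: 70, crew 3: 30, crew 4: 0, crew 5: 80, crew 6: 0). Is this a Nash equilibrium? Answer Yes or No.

Yes

Total = 200 ≥ 200: provided.
Crew 1 (pledges 20, payoff 111): dropping to 0 → total 180, payoff 0. No gain.
Crew 2 (pledges 70, payoff 61): dropping to 0 → total 130, payoff 0. No gain.
Crew 3 (pledges 30, payoff 101): dropping to 0 → total 170, payoff 0. No gain.
Crew 4 (pledges 0, payoff 131): pledging 30 → total 230, payoff 101. No gain.
Crew 5 (pledges 80, payoff 51): dropping to 0 → total 120, payoff 0. No gain.
Crew 6 (pledges 0, payoff 131): pledging 80 → total 280, payoff 51. No gain.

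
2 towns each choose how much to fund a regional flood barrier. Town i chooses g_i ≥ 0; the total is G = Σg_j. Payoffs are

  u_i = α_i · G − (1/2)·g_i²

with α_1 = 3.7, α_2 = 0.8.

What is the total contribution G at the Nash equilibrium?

Town i's FOC: ∂u_i/∂g_i = α_i − g_i = 0, so g_i* = α_i.
NE contributions = (3.7, 0.8); G = 4.5.

4.5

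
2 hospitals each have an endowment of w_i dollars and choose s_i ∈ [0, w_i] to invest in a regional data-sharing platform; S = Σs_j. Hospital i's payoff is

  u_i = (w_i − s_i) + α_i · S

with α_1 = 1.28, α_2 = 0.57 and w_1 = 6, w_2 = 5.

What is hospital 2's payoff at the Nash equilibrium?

8.42

∂u_i/∂s_i = α_i − 1, so hospital i contributes w_i if α_i > 1, else 0.
α_i > 1 for i ∈ {1}; NE contributions (6, 0), S = 6.
u_2 = (5 − 0) + 0.57·6 = 8.42.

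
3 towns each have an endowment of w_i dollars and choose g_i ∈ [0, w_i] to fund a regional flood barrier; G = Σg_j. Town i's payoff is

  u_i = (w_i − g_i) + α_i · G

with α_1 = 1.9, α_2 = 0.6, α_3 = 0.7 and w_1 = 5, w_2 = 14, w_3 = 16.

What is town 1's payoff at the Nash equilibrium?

9.5

∂u_i/∂g_i = α_i − 1, so town i contributes w_i if α_i > 1, else 0.
α_i > 1 for i ∈ {1}; NE contributions (5, 0, 0), G = 5.
u_1 = (5 − 5) + 1.9·5 = 9.5.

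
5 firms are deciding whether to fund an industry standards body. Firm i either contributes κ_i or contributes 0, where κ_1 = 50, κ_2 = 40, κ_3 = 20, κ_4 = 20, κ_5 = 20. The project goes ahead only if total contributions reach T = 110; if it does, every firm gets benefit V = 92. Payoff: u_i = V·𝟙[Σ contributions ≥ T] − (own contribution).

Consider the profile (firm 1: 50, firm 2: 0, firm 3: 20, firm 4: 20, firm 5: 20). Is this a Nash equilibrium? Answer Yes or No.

Total = 110 ≥ 110: provided.
Firm 1 (pledges 50, payoff 42): dropping to 0 → total 60, payoff 0. No gain.
Firm 2 (pledges 0, payoff 92): pledging 40 → total 150, payoff 52. No gain.
Firm 3 (pledges 20, payoff 72): dropping to 0 → total 90, payoff 0. No gain.
Firm 4 (pledges 20, payoff 72): dropping to 0 → total 90, payoff 0. No gain.
Firm 5 (pledges 20, payoff 72): dropping to 0 → total 90, payoff 0. No gain.

Yes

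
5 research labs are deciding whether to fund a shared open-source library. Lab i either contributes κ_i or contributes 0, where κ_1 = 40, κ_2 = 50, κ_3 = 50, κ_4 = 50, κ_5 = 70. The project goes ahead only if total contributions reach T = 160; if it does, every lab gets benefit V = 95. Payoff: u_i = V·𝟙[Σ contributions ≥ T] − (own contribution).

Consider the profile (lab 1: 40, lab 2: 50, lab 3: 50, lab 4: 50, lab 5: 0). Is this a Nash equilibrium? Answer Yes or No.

Total = 190 ≥ 160: provided.
Lab 1 (pledges 40, payoff 55): dropping to 0 → total 150, payoff 0. No gain.
Lab 2 (pledges 50, payoff 45): dropping to 0 → total 140, payoff 0. No gain.
Lab 3 (pledges 50, payoff 45): dropping to 0 → total 140, payoff 0. No gain.
Lab 4 (pledges 50, payoff 45): dropping to 0 → total 140, payoff 0. No gain.
Lab 5 (pledges 0, payoff 95): pledging 70 → total 260, payoff 25. No gain.

Yes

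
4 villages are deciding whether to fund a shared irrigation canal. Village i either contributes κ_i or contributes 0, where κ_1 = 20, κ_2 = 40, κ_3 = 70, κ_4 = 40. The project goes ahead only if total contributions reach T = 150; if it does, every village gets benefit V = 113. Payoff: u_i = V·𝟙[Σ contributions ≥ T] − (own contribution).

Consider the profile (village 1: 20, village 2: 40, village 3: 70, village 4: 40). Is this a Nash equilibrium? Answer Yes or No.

No

Total = 170 ≥ 150: provided.
Village 1 (pledges 20, payoff 93): dropping to 0 → total 150, payoff 113. Profitable deviation.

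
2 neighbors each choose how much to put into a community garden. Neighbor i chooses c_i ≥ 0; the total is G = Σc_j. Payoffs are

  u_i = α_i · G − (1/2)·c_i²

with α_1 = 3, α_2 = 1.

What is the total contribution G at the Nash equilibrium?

4

Neighbor i's FOC: ∂u_i/∂c_i = α_i − c_i = 0, so c_i* = α_i.
NE contributions = (3, 1); G = 4.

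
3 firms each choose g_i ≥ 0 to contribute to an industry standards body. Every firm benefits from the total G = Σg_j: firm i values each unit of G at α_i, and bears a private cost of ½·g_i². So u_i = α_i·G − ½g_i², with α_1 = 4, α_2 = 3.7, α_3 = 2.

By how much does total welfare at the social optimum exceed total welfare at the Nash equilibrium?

Firm i's FOC: ∂u_i/∂g_i = α_i − g_i = 0, so g_i* = α_i.
NE contributions = (4, 3.7, 2); G = 9.7.
W^NE = (Σα)·G − ½Σα_i² = 9.7² − ½·33.69 = 77.245.
Planner sets g_i = Σα_j = 9.7 for every i, so G^SO = 3·9.7 = 29.1.
W^SO = (Σα)·G^SO − ½·3·(Σα)² = (3/2)·9.7² = 141.135.
Deadweight loss = W^SO − W^NE = 63.89.

63.89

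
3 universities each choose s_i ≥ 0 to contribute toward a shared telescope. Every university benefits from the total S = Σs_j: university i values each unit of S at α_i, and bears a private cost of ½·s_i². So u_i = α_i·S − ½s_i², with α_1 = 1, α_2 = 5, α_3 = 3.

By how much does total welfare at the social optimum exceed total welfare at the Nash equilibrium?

58

University i's FOC: ∂u_i/∂s_i = α_i − s_i = 0, so s_i* = α_i.
NE contributions = (1, 5, 3); S = 9.
W^NE = (Σα)·S − ½Σα_i² = 9² − ½·35 = 63.5.
Planner sets s_i = Σα_j = 9 for every i, so S^SO = 3·9 = 27.
W^SO = (Σα)·S^SO − ½·3·(Σα)² = (3/2)·9² = 121.5.
Deadweight loss = W^SO − W^NE = 58.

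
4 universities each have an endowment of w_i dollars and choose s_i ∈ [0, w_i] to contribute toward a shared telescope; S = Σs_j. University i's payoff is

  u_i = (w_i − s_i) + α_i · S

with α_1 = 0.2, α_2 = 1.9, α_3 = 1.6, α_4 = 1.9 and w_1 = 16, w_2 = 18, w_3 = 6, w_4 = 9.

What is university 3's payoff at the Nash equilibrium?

∂u_i/∂s_i = α_i − 1, so university i contributes w_i if α_i > 1, else 0.
α_i > 1 for i ∈ {2, 3, 4}; NE contributions (0, 18, 6, 9), S = 33.
u_3 = (6 − 6) + 1.6·33 = 52.8.

52.8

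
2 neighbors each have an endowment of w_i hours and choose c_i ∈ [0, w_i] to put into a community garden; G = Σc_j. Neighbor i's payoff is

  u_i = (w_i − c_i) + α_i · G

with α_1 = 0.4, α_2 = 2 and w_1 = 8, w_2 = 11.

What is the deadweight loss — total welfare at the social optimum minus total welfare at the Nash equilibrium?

∂u_i/∂c_i = α_i − 1, so neighbor i contributes w_i if α_i > 1, else 0.
α_i > 1 for i ∈ {2}; NE contributions (0, 11), G = 11.
W^NE = Σw_i − G^NE + (Σα_i)·G^NE = 19 + 1.4·11 = 34.4.
Planner: ∂(Σu_j)/∂c_i = Σα_j − 1 = 1.4 > 0, so everyone contributes w_i; G^SO = 19, W^SO = 19 + 1.4·19 = 45.6.
Deadweight loss = 11.2.

11.2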